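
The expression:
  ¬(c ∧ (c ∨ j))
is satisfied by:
  {c: False}


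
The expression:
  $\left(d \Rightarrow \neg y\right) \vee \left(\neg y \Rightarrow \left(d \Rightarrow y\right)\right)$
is always true.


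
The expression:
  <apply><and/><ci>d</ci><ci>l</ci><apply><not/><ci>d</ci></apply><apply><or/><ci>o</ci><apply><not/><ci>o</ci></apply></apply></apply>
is never true.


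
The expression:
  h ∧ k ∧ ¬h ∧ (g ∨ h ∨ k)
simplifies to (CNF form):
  False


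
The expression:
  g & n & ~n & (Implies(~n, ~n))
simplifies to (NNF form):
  False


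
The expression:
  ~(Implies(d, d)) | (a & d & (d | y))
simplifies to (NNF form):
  a & d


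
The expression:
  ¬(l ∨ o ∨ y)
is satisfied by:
  {y: False, o: False, l: False}


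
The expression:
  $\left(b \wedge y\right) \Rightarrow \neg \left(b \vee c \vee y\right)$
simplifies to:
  $\neg b \vee \neg y$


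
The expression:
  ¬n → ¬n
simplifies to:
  True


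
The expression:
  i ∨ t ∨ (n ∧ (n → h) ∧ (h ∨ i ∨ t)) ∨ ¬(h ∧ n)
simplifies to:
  True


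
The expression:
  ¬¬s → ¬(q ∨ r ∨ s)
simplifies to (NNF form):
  ¬s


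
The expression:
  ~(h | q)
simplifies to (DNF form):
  ~h & ~q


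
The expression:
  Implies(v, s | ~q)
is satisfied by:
  {s: True, v: False, q: False}
  {v: False, q: False, s: False}
  {s: True, q: True, v: False}
  {q: True, v: False, s: False}
  {s: True, v: True, q: False}
  {v: True, s: False, q: False}
  {s: True, q: True, v: True}


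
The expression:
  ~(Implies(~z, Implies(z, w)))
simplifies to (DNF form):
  False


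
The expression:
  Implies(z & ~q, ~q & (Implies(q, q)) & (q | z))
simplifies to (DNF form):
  True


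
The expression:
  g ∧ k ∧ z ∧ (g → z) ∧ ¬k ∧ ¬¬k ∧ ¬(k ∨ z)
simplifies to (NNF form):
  False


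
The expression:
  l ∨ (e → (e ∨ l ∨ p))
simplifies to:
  True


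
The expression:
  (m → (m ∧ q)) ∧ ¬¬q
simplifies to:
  q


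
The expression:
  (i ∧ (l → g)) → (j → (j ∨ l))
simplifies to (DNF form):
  True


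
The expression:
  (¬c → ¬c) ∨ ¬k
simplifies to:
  True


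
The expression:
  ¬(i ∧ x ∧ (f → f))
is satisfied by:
  {x: False, i: False}
  {i: True, x: False}
  {x: True, i: False}


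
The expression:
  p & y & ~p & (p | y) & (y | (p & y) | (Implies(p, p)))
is never true.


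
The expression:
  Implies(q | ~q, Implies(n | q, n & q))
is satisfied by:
  {n: False, q: False}
  {q: True, n: True}


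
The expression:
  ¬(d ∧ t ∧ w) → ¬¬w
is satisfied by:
  {w: True}


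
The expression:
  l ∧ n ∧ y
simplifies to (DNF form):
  l ∧ n ∧ y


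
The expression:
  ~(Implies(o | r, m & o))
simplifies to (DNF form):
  (o & ~m) | (r & ~o)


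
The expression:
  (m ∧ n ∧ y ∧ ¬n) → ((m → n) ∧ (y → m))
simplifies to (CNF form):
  True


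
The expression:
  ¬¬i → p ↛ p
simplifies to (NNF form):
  ¬i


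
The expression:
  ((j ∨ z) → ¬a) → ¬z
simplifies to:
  a ∨ ¬z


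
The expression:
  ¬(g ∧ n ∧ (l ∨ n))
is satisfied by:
  {g: False, n: False}
  {n: True, g: False}
  {g: True, n: False}


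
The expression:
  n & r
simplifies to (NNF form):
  n & r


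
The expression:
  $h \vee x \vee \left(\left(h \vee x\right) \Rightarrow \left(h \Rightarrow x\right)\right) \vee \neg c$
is always true.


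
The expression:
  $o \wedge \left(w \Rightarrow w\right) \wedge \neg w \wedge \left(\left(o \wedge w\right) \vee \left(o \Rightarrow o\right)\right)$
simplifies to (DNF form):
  $o \wedge \neg w$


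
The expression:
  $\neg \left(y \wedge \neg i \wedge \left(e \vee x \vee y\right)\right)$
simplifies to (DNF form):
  $i \vee \neg y$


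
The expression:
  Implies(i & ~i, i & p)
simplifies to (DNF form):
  True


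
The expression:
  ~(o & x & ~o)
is always true.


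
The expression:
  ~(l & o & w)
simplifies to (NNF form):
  ~l | ~o | ~w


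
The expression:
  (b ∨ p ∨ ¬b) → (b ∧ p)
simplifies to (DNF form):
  b ∧ p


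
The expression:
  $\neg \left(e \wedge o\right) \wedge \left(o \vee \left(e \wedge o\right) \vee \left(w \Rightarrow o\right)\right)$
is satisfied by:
  {e: False, w: False, o: False}
  {o: True, e: False, w: False}
  {o: True, w: True, e: False}
  {e: True, w: False, o: False}


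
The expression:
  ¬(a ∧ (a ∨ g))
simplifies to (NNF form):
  ¬a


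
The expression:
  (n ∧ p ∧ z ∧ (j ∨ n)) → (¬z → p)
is always true.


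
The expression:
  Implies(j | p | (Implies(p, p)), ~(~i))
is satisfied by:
  {i: True}


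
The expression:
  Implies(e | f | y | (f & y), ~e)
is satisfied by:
  {e: False}


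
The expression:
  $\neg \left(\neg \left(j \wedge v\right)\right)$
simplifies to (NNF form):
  $j \wedge v$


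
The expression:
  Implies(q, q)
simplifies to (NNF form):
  True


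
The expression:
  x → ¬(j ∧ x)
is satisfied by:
  {x: False, j: False}
  {j: True, x: False}
  {x: True, j: False}


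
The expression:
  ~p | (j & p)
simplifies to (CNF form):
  j | ~p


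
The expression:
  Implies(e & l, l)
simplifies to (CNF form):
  True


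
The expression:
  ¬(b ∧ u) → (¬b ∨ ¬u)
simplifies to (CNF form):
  True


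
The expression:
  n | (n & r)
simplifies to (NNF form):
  n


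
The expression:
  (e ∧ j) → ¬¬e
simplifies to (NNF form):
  True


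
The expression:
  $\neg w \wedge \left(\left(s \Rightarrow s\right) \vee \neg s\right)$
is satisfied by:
  {w: False}


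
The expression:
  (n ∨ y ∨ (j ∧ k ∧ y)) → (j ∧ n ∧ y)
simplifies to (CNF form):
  (j ∨ ¬y) ∧ (n ∨ ¬y) ∧ (y ∨ ¬n)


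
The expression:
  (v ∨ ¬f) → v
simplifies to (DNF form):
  f ∨ v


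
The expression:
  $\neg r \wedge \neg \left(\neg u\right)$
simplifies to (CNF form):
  $u \wedge \neg r$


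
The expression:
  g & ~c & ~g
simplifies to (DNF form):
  False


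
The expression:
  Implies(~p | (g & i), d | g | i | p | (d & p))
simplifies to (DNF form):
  d | g | i | p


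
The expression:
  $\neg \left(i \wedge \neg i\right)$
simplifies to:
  $\text{True}$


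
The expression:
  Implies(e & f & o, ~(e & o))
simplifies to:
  ~e | ~f | ~o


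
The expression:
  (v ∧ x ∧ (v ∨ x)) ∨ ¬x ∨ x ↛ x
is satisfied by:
  {v: True, x: False}
  {x: False, v: False}
  {x: True, v: True}


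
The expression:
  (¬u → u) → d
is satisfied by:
  {d: True, u: False}
  {u: False, d: False}
  {u: True, d: True}


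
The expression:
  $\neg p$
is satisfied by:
  {p: False}


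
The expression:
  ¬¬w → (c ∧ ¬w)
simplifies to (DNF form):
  ¬w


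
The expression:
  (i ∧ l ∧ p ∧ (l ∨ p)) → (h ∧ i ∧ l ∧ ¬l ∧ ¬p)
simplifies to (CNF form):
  ¬i ∨ ¬l ∨ ¬p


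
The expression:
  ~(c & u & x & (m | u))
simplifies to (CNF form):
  ~c | ~u | ~x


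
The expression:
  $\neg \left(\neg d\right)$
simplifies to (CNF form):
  $d$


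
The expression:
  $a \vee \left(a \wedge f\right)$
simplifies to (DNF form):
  $a$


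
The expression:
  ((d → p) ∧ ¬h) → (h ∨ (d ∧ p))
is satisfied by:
  {d: True, h: True}
  {d: True, h: False}
  {h: True, d: False}


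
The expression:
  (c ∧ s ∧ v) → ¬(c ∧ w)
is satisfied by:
  {s: False, v: False, c: False, w: False}
  {w: True, s: False, v: False, c: False}
  {c: True, s: False, v: False, w: False}
  {w: True, c: True, s: False, v: False}
  {v: True, w: False, s: False, c: False}
  {w: True, v: True, s: False, c: False}
  {c: True, v: True, w: False, s: False}
  {w: True, c: True, v: True, s: False}
  {s: True, c: False, v: False, w: False}
  {w: True, s: True, c: False, v: False}
  {c: True, s: True, w: False, v: False}
  {w: True, c: True, s: True, v: False}
  {v: True, s: True, c: False, w: False}
  {w: True, v: True, s: True, c: False}
  {c: True, v: True, s: True, w: False}


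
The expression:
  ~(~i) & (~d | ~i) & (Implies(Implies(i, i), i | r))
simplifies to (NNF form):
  i & ~d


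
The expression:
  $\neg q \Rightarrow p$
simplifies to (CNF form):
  $p \vee q$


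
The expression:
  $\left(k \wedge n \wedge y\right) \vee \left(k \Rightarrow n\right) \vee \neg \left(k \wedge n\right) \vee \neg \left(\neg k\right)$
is always true.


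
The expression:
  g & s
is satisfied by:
  {s: True, g: True}


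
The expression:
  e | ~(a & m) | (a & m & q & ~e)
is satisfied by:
  {q: True, e: True, m: False, a: False}
  {q: True, m: False, e: False, a: False}
  {e: True, q: False, m: False, a: False}
  {q: False, m: False, e: False, a: False}
  {a: True, q: True, e: True, m: False}
  {a: True, q: True, m: False, e: False}
  {a: True, e: True, q: False, m: False}
  {a: True, q: False, m: False, e: False}
  {q: True, m: True, e: True, a: False}
  {q: True, m: True, a: False, e: False}
  {m: True, e: True, a: False, q: False}
  {m: True, a: False, e: False, q: False}
  {q: True, m: True, a: True, e: True}
  {q: True, m: True, a: True, e: False}
  {m: True, a: True, e: True, q: False}


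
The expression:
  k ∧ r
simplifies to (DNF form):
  k ∧ r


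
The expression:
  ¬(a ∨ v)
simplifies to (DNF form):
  ¬a ∧ ¬v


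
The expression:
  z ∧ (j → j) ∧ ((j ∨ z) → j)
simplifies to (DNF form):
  j ∧ z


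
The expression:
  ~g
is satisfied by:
  {g: False}


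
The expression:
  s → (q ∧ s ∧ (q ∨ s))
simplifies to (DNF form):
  q ∨ ¬s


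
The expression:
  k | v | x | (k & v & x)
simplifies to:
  k | v | x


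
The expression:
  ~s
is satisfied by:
  {s: False}


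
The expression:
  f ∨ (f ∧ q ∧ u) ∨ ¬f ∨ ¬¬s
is always true.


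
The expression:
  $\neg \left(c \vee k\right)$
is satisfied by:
  {k: False, c: False}


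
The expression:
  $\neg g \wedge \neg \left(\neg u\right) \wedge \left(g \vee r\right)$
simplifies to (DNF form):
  $r \wedge u \wedge \neg g$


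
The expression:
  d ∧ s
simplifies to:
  d ∧ s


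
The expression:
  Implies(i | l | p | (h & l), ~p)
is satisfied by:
  {p: False}


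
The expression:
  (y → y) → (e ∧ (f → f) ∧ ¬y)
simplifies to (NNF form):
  e ∧ ¬y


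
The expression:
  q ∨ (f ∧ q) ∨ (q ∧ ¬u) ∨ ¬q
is always true.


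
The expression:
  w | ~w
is always true.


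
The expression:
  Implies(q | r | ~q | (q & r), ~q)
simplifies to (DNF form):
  ~q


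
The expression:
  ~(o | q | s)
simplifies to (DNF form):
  ~o & ~q & ~s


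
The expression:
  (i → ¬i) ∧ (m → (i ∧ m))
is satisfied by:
  {i: False, m: False}


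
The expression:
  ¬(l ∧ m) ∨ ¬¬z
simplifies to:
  z ∨ ¬l ∨ ¬m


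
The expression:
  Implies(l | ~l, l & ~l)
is never true.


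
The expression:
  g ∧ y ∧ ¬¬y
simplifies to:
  g ∧ y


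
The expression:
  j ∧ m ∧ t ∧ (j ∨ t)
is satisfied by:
  {t: True, m: True, j: True}


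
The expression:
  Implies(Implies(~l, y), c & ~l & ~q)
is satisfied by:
  {c: True, q: False, l: False, y: False}
  {c: False, q: False, l: False, y: False}
  {c: True, q: True, l: False, y: False}
  {q: True, c: False, l: False, y: False}
  {y: True, c: True, q: False, l: False}


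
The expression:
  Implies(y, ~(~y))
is always true.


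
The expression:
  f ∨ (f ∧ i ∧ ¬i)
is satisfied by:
  {f: True}


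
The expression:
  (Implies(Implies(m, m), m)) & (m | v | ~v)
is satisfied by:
  {m: True}


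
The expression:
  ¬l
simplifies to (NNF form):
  ¬l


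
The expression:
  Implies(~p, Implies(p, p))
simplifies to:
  True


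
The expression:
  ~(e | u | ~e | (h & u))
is never true.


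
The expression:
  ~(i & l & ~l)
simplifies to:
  True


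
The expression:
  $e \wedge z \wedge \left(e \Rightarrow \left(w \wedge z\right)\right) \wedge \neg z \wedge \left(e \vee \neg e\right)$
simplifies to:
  $\text{False}$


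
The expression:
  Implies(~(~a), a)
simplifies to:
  True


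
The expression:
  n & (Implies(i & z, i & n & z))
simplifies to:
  n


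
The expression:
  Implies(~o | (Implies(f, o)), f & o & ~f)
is never true.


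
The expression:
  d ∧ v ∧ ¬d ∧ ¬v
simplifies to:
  False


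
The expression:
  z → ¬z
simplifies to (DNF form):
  ¬z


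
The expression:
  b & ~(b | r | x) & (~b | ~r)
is never true.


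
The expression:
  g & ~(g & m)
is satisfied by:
  {g: True, m: False}


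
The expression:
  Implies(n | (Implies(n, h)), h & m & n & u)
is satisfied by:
  {h: True, m: True, u: True, n: True}


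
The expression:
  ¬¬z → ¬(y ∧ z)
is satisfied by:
  {z: False, y: False}
  {y: True, z: False}
  {z: True, y: False}


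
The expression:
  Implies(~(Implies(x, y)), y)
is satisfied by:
  {y: True, x: False}
  {x: False, y: False}
  {x: True, y: True}


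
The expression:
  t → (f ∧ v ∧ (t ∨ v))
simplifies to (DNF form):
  (f ∧ v) ∨ ¬t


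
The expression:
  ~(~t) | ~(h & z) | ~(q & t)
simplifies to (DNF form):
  True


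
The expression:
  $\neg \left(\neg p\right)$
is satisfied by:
  {p: True}


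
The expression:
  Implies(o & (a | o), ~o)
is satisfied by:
  {o: False}


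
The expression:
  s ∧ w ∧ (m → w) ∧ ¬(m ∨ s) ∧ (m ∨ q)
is never true.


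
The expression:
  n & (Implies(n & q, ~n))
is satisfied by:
  {n: True, q: False}


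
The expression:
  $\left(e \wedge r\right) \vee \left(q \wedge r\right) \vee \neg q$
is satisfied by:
  {r: True, q: False}
  {q: False, r: False}
  {q: True, r: True}


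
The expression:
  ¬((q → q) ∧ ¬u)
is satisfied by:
  {u: True}


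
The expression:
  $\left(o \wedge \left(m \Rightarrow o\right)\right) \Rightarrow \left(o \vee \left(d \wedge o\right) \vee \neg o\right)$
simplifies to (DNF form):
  $\text{True}$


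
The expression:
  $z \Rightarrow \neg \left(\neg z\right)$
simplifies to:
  $\text{True}$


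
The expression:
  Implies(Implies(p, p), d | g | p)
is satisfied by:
  {d: True, g: True, p: True}
  {d: True, g: True, p: False}
  {d: True, p: True, g: False}
  {d: True, p: False, g: False}
  {g: True, p: True, d: False}
  {g: True, p: False, d: False}
  {p: True, g: False, d: False}


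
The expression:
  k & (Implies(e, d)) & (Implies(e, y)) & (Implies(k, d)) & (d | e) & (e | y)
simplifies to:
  d & k & y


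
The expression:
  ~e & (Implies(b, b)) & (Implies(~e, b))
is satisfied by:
  {b: True, e: False}


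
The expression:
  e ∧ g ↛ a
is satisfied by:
  {e: True, g: True, a: False}


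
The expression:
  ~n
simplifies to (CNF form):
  ~n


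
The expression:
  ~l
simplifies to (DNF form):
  ~l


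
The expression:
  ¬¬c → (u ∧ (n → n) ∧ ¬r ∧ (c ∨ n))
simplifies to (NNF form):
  (u ∧ ¬r) ∨ ¬c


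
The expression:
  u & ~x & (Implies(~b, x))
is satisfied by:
  {u: True, b: True, x: False}


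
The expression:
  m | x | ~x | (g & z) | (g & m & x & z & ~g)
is always true.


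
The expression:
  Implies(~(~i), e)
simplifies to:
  e | ~i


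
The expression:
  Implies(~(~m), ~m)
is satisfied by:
  {m: False}


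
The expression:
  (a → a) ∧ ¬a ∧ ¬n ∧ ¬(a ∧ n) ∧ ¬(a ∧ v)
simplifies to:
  ¬a ∧ ¬n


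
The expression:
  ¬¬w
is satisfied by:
  {w: True}


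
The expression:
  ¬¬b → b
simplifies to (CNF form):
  True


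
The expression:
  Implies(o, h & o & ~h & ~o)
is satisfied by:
  {o: False}


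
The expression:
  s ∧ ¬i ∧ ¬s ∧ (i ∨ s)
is never true.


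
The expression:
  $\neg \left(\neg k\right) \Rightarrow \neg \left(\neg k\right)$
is always true.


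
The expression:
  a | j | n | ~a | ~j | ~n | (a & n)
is always true.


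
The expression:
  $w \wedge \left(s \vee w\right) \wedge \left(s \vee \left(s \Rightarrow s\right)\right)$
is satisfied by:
  {w: True}


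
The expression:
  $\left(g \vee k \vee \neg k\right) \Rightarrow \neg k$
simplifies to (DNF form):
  $\neg k$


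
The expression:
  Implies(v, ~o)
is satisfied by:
  {v: False, o: False}
  {o: True, v: False}
  {v: True, o: False}


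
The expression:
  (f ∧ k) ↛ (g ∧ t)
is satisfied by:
  {f: True, k: True, g: False, t: False}
  {t: True, f: True, k: True, g: False}
  {g: True, f: True, k: True, t: False}


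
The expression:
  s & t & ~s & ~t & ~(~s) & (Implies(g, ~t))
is never true.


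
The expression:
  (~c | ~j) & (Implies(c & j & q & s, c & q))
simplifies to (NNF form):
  ~c | ~j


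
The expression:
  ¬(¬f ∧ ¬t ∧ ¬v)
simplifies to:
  f ∨ t ∨ v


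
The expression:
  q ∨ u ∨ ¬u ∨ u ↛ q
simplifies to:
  True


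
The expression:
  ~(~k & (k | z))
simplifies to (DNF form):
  k | ~z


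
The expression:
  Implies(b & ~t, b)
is always true.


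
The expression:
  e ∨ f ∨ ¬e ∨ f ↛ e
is always true.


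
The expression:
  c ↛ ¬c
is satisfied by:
  {c: True}


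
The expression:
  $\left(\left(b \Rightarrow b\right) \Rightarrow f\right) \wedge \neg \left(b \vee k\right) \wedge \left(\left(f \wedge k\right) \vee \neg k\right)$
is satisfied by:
  {f: True, k: False, b: False}


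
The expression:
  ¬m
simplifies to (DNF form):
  ¬m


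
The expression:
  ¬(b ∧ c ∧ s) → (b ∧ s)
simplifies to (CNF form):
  b ∧ s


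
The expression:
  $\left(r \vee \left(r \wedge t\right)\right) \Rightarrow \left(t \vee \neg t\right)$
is always true.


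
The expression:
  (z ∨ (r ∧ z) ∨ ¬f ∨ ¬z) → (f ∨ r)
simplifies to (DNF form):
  f ∨ r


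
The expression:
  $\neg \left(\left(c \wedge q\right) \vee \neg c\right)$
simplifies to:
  $c \wedge \neg q$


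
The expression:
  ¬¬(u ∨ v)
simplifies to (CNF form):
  u ∨ v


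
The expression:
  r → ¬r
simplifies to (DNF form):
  ¬r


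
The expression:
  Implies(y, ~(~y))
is always true.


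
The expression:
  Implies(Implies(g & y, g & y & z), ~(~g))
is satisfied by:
  {g: True}


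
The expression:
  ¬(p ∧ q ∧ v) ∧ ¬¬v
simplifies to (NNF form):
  v ∧ (¬p ∨ ¬q)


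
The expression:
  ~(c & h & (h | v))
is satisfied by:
  {h: False, c: False}
  {c: True, h: False}
  {h: True, c: False}


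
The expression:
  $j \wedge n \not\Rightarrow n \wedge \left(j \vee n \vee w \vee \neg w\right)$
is never true.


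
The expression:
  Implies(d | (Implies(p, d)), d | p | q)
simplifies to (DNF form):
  d | p | q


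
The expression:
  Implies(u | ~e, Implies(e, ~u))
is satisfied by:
  {u: False, e: False}
  {e: True, u: False}
  {u: True, e: False}


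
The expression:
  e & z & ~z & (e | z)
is never true.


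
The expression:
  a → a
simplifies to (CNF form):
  True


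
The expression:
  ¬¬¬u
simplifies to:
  ¬u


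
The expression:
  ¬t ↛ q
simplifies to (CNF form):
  ¬q ∧ ¬t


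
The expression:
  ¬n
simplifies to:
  ¬n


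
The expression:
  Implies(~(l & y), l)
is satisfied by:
  {l: True}


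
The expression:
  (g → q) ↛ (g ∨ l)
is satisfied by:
  {g: False, l: False}


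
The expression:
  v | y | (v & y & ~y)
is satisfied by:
  {y: True, v: True}
  {y: True, v: False}
  {v: True, y: False}


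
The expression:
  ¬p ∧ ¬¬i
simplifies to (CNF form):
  i ∧ ¬p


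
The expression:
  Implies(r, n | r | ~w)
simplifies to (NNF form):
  True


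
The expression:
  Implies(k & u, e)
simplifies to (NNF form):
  e | ~k | ~u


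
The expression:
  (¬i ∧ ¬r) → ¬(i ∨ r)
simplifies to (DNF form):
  True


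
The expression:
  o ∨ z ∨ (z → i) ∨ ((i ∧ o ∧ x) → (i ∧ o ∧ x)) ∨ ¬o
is always true.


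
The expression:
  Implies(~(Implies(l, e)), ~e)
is always true.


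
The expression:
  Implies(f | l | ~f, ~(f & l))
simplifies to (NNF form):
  ~f | ~l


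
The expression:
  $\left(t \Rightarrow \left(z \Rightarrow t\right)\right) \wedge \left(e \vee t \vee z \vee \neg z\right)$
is always true.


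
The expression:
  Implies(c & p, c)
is always true.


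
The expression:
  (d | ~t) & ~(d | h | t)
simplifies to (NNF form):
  ~d & ~h & ~t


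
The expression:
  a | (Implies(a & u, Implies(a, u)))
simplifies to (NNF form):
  True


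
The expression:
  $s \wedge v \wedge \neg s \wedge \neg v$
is never true.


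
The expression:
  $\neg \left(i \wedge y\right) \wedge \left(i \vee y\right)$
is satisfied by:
  {i: True, y: False}
  {y: True, i: False}


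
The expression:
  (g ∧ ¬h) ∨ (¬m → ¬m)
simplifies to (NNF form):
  True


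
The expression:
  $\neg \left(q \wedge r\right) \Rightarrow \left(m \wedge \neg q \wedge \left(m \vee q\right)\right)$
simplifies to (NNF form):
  $\left(m \wedge \neg q\right) \vee \left(q \wedge r\right)$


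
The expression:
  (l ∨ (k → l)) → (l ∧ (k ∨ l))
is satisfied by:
  {k: True, l: True}
  {k: True, l: False}
  {l: True, k: False}


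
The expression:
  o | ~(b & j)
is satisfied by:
  {o: True, b: False, j: False}
  {o: False, b: False, j: False}
  {j: True, o: True, b: False}
  {j: True, o: False, b: False}
  {b: True, o: True, j: False}
  {b: True, o: False, j: False}
  {b: True, j: True, o: True}


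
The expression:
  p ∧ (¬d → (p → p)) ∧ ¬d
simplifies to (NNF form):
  p ∧ ¬d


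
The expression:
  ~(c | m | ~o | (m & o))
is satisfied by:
  {o: True, c: False, m: False}


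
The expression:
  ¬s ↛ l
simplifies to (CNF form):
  l ∨ ¬s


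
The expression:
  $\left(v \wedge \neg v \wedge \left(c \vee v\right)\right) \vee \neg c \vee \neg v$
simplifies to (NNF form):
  $\neg c \vee \neg v$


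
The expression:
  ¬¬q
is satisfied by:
  {q: True}


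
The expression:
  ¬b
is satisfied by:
  {b: False}


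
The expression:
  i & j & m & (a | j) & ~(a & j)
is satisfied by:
  {m: True, j: True, i: True, a: False}


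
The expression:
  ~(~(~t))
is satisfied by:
  {t: False}


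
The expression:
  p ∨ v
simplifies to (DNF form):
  p ∨ v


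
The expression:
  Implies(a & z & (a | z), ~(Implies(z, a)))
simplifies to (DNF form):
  ~a | ~z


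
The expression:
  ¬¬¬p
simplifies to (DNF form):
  ¬p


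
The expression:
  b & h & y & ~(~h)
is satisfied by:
  {h: True, b: True, y: True}


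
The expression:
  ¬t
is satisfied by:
  {t: False}


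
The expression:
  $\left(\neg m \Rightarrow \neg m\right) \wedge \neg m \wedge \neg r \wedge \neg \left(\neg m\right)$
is never true.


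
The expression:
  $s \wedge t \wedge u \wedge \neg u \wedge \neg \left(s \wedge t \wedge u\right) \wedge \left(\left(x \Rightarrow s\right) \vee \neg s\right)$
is never true.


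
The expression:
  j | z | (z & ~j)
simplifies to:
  j | z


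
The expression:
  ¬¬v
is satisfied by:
  {v: True}


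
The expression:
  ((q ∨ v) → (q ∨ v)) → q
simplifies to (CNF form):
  q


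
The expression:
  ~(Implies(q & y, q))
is never true.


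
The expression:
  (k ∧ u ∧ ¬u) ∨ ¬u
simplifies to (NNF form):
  ¬u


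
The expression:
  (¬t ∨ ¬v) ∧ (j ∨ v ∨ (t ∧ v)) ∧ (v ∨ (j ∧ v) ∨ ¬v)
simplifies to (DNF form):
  (j ∧ ¬v) ∨ (v ∧ ¬t)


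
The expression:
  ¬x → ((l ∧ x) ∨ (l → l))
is always true.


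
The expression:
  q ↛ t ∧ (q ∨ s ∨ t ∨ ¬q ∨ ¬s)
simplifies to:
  q ∧ ¬t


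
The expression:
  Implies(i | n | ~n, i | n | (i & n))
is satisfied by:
  {i: True, n: True}
  {i: True, n: False}
  {n: True, i: False}


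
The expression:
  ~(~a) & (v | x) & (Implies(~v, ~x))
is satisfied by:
  {a: True, v: True}


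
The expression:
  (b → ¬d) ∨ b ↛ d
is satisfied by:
  {d: False, b: False}
  {b: True, d: False}
  {d: True, b: False}


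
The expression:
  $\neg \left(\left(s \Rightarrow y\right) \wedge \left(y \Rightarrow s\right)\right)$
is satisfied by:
  {y: True, s: False}
  {s: True, y: False}


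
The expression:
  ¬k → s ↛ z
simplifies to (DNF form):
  k ∨ (s ∧ ¬z)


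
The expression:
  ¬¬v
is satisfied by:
  {v: True}


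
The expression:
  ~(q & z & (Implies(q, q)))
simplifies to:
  ~q | ~z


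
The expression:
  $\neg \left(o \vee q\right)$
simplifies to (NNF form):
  $\neg o \wedge \neg q$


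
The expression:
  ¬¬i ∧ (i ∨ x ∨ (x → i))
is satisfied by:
  {i: True}


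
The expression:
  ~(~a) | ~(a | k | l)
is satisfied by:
  {a: True, k: False, l: False}
  {a: True, l: True, k: False}
  {a: True, k: True, l: False}
  {a: True, l: True, k: True}
  {l: False, k: False, a: False}


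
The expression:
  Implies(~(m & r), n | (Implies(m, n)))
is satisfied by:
  {r: True, n: True, m: False}
  {r: True, m: False, n: False}
  {n: True, m: False, r: False}
  {n: False, m: False, r: False}
  {r: True, n: True, m: True}
  {r: True, m: True, n: False}
  {n: True, m: True, r: False}


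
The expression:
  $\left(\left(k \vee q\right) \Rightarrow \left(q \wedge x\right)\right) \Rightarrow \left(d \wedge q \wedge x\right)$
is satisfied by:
  {k: True, d: True, q: True, x: False}
  {k: True, q: True, x: False, d: False}
  {d: True, q: True, x: False, k: False}
  {q: True, d: False, x: False, k: False}
  {k: True, d: True, q: True, x: True}
  {d: True, q: True, x: True, k: False}
  {d: True, k: True, x: False, q: False}
  {k: True, d: False, x: False, q: False}
  {d: True, k: True, x: True, q: False}
  {k: True, x: True, d: False, q: False}


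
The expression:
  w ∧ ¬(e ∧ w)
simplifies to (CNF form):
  w ∧ ¬e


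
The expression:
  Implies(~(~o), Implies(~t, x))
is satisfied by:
  {x: True, t: True, o: False}
  {x: True, o: False, t: False}
  {t: True, o: False, x: False}
  {t: False, o: False, x: False}
  {x: True, t: True, o: True}
  {x: True, o: True, t: False}
  {t: True, o: True, x: False}


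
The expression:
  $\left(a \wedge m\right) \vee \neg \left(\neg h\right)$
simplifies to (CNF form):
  $\left(a \vee h\right) \wedge \left(h \vee m\right)$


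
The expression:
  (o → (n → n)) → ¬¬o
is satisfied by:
  {o: True}


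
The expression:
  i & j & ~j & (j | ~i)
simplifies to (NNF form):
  False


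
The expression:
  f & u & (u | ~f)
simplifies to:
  f & u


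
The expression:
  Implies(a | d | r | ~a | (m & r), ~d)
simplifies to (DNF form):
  ~d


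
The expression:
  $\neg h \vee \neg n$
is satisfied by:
  {h: False, n: False}
  {n: True, h: False}
  {h: True, n: False}


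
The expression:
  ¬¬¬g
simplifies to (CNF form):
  ¬g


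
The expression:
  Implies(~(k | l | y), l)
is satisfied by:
  {y: True, k: True, l: True}
  {y: True, k: True, l: False}
  {y: True, l: True, k: False}
  {y: True, l: False, k: False}
  {k: True, l: True, y: False}
  {k: True, l: False, y: False}
  {l: True, k: False, y: False}


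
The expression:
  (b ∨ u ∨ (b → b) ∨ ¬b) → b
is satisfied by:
  {b: True}


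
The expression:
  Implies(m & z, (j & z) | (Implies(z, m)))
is always true.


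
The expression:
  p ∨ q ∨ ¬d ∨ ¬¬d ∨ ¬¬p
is always true.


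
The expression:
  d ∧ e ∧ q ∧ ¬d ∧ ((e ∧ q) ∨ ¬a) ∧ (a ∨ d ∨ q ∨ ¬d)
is never true.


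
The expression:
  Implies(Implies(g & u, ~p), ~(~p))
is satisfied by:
  {p: True}


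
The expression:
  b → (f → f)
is always true.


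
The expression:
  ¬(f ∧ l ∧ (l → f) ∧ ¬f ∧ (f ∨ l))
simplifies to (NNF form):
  True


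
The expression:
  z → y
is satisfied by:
  {y: True, z: False}
  {z: False, y: False}
  {z: True, y: True}


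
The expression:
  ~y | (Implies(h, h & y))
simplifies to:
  True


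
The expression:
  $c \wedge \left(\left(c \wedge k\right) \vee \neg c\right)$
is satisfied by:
  {c: True, k: True}


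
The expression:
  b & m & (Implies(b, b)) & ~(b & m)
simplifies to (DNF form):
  False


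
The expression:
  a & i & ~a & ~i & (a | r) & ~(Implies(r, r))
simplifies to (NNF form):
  False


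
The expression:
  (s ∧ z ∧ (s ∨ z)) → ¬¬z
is always true.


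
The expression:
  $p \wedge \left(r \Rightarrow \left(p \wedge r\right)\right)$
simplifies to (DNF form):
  $p$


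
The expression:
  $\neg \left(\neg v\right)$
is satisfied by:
  {v: True}


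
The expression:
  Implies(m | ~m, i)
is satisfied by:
  {i: True}


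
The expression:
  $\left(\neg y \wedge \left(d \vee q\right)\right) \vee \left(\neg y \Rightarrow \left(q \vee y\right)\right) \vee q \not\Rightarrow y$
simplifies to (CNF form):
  $d \vee q \vee y$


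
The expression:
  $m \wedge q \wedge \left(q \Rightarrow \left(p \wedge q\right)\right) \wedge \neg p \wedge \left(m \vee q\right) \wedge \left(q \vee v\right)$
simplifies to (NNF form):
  $\text{False}$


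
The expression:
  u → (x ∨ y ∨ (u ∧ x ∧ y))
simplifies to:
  x ∨ y ∨ ¬u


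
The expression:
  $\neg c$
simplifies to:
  $\neg c$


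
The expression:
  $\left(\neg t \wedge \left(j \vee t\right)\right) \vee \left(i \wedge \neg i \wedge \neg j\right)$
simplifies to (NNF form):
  $j \wedge \neg t$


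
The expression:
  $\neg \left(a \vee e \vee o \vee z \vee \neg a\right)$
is never true.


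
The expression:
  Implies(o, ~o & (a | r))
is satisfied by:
  {o: False}


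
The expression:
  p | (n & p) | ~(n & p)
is always true.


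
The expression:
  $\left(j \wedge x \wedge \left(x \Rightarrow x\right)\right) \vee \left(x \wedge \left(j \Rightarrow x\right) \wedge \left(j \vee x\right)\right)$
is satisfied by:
  {x: True}


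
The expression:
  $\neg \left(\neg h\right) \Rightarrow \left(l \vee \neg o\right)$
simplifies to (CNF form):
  $l \vee \neg h \vee \neg o$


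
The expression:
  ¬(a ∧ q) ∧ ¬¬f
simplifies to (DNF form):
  (f ∧ ¬a) ∨ (f ∧ ¬q)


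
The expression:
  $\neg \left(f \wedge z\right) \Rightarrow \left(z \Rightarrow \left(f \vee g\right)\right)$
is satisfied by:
  {g: True, f: True, z: False}
  {g: True, f: False, z: False}
  {f: True, g: False, z: False}
  {g: False, f: False, z: False}
  {g: True, z: True, f: True}
  {g: True, z: True, f: False}
  {z: True, f: True, g: False}


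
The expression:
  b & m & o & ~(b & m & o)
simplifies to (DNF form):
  False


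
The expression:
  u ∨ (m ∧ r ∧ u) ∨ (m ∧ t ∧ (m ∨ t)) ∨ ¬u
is always true.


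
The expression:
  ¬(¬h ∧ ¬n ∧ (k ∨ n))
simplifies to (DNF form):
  h ∨ n ∨ ¬k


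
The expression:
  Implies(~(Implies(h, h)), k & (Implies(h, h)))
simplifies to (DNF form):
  True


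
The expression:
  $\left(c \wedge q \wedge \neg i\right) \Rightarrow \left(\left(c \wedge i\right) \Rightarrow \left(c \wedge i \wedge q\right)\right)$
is always true.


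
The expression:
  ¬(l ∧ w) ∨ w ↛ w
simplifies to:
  ¬l ∨ ¬w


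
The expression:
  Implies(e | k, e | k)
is always true.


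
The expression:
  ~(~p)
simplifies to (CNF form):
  p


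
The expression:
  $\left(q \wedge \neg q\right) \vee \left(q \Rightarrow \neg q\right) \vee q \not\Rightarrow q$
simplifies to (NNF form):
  $\neg q$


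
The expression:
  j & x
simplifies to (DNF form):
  j & x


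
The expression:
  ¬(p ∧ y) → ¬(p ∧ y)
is always true.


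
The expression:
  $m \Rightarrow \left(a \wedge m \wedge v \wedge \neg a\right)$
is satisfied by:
  {m: False}


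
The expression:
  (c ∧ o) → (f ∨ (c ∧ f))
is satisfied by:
  {f: True, c: False, o: False}
  {f: False, c: False, o: False}
  {o: True, f: True, c: False}
  {o: True, f: False, c: False}
  {c: True, f: True, o: False}
  {c: True, f: False, o: False}
  {c: True, o: True, f: True}


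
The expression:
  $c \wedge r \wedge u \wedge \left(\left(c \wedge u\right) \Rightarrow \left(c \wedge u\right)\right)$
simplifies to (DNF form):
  $c \wedge r \wedge u$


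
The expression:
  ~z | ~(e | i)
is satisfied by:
  {e: False, z: False, i: False}
  {i: True, e: False, z: False}
  {e: True, i: False, z: False}
  {i: True, e: True, z: False}
  {z: True, i: False, e: False}


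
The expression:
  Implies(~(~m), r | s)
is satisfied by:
  {r: True, s: True, m: False}
  {r: True, m: False, s: False}
  {s: True, m: False, r: False}
  {s: False, m: False, r: False}
  {r: True, s: True, m: True}
  {r: True, m: True, s: False}
  {s: True, m: True, r: False}


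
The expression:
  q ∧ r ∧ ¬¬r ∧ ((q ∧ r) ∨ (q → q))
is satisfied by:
  {r: True, q: True}


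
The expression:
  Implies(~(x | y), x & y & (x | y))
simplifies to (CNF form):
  x | y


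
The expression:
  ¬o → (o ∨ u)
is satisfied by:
  {o: True, u: True}
  {o: True, u: False}
  {u: True, o: False}


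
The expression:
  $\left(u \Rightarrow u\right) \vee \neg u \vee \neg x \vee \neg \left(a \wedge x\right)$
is always true.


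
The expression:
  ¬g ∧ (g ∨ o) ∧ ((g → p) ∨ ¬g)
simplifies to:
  o ∧ ¬g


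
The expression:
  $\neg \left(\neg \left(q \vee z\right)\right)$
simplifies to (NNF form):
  $q \vee z$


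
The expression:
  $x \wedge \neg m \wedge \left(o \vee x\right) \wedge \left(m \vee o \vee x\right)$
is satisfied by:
  {x: True, m: False}


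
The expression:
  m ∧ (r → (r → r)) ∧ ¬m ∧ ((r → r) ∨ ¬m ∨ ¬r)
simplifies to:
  False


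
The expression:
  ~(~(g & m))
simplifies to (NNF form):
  g & m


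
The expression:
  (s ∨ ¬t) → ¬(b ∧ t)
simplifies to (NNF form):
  ¬b ∨ ¬s ∨ ¬t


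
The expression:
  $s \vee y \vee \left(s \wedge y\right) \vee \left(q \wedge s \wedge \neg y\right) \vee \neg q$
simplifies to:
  $s \vee y \vee \neg q$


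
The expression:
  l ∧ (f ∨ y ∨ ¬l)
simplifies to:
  l ∧ (f ∨ y)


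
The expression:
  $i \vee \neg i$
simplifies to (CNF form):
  $\text{True}$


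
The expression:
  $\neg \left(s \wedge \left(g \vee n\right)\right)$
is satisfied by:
  {g: False, s: False, n: False}
  {n: True, g: False, s: False}
  {g: True, n: False, s: False}
  {n: True, g: True, s: False}
  {s: True, n: False, g: False}


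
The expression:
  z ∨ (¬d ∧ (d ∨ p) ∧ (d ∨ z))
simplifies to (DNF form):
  z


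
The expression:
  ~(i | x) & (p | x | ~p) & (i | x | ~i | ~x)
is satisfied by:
  {x: False, i: False}


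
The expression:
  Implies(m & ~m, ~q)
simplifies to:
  True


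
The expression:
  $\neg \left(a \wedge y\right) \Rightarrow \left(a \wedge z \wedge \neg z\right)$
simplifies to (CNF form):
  $a \wedge y$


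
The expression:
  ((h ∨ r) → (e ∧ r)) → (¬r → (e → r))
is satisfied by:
  {r: True, h: True, e: False}
  {r: True, e: False, h: False}
  {h: True, e: False, r: False}
  {h: False, e: False, r: False}
  {r: True, h: True, e: True}
  {r: True, e: True, h: False}
  {h: True, e: True, r: False}


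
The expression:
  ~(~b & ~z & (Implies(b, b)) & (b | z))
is always true.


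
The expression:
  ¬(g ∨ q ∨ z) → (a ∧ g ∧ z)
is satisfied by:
  {q: True, z: True, g: True}
  {q: True, z: True, g: False}
  {q: True, g: True, z: False}
  {q: True, g: False, z: False}
  {z: True, g: True, q: False}
  {z: True, g: False, q: False}
  {g: True, z: False, q: False}


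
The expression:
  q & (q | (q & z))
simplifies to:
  q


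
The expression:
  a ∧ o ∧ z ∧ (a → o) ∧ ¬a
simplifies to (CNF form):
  False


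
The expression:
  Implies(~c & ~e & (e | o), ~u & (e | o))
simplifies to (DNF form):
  c | e | ~o | ~u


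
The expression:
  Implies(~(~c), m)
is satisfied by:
  {m: True, c: False}
  {c: False, m: False}
  {c: True, m: True}


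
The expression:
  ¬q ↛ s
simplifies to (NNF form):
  s ∨ ¬q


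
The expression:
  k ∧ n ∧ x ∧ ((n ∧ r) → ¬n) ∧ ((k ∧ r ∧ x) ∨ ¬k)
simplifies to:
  False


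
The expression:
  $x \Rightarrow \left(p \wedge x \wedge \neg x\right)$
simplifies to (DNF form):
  $\neg x$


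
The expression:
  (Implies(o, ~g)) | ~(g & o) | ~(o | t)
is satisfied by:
  {g: False, o: False}
  {o: True, g: False}
  {g: True, o: False}


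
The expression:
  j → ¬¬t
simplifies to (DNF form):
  t ∨ ¬j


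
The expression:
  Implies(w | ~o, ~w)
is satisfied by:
  {w: False}


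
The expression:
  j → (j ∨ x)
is always true.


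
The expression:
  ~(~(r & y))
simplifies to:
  r & y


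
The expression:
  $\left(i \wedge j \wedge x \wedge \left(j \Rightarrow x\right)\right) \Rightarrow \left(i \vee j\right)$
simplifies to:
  $\text{True}$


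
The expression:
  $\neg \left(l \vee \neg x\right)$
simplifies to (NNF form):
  $x \wedge \neg l$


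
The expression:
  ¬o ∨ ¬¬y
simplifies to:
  y ∨ ¬o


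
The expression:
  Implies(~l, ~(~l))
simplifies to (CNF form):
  l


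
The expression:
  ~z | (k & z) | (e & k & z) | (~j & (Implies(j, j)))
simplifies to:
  k | ~j | ~z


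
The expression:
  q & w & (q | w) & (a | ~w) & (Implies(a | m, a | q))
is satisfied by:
  {a: True, w: True, q: True}


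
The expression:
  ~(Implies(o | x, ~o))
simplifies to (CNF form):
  o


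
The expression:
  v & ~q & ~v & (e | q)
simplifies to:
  False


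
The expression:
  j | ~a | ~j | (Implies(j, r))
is always true.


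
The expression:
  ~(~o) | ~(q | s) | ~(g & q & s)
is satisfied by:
  {o: True, s: False, q: False, g: False}
  {o: False, s: False, q: False, g: False}
  {g: True, o: True, s: False, q: False}
  {g: True, o: False, s: False, q: False}
  {o: True, q: True, g: False, s: False}
  {q: True, g: False, s: False, o: False}
  {g: True, q: True, o: True, s: False}
  {g: True, q: True, o: False, s: False}
  {o: True, s: True, g: False, q: False}
  {s: True, g: False, q: False, o: False}
  {o: True, g: True, s: True, q: False}
  {g: True, s: True, o: False, q: False}
  {o: True, q: True, s: True, g: False}
  {q: True, s: True, g: False, o: False}
  {g: True, q: True, s: True, o: True}


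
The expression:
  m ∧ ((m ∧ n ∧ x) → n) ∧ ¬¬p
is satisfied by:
  {m: True, p: True}


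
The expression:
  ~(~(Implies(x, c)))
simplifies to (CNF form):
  c | ~x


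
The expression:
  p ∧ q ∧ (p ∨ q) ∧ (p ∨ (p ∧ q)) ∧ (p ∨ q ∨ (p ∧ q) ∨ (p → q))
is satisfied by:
  {p: True, q: True}
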